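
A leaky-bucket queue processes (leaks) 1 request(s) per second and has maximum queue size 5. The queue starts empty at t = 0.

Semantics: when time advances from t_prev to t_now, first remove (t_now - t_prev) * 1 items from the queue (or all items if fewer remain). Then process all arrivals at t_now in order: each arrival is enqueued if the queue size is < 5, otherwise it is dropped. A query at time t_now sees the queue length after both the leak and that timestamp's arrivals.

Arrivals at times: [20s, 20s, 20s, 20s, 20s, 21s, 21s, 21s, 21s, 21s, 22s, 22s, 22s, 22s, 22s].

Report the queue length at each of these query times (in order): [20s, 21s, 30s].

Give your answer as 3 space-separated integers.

Answer: 5 5 0

Derivation:
Queue lengths at query times:
  query t=20s: backlog = 5
  query t=21s: backlog = 5
  query t=30s: backlog = 0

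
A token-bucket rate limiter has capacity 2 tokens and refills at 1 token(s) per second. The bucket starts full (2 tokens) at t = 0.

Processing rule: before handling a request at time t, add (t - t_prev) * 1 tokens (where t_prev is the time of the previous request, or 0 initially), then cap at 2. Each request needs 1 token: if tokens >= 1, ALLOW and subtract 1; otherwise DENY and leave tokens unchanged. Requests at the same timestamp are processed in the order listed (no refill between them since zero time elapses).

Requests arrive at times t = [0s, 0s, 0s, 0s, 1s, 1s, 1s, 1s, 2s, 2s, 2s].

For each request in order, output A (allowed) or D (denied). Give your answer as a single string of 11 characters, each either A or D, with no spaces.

Answer: AADDADDDADD

Derivation:
Simulating step by step:
  req#1 t=0s: ALLOW
  req#2 t=0s: ALLOW
  req#3 t=0s: DENY
  req#4 t=0s: DENY
  req#5 t=1s: ALLOW
  req#6 t=1s: DENY
  req#7 t=1s: DENY
  req#8 t=1s: DENY
  req#9 t=2s: ALLOW
  req#10 t=2s: DENY
  req#11 t=2s: DENY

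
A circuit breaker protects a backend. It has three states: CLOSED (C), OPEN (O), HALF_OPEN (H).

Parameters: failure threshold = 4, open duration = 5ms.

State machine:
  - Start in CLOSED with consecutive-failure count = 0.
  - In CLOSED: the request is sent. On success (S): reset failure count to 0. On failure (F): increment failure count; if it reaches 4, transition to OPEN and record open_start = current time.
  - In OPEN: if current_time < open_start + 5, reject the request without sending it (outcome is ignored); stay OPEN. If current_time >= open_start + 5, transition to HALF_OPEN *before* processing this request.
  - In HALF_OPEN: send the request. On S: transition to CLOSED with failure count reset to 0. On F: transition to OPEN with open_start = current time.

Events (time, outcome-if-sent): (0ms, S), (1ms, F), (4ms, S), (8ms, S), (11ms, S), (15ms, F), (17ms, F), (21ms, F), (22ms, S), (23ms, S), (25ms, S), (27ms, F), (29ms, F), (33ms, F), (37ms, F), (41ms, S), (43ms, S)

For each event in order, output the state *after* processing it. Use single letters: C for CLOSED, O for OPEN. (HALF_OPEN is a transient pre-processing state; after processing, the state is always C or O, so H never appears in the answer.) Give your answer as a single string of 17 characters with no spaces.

Answer: CCCCCCCCCCCCCCOOC

Derivation:
State after each event:
  event#1 t=0ms outcome=S: state=CLOSED
  event#2 t=1ms outcome=F: state=CLOSED
  event#3 t=4ms outcome=S: state=CLOSED
  event#4 t=8ms outcome=S: state=CLOSED
  event#5 t=11ms outcome=S: state=CLOSED
  event#6 t=15ms outcome=F: state=CLOSED
  event#7 t=17ms outcome=F: state=CLOSED
  event#8 t=21ms outcome=F: state=CLOSED
  event#9 t=22ms outcome=S: state=CLOSED
  event#10 t=23ms outcome=S: state=CLOSED
  event#11 t=25ms outcome=S: state=CLOSED
  event#12 t=27ms outcome=F: state=CLOSED
  event#13 t=29ms outcome=F: state=CLOSED
  event#14 t=33ms outcome=F: state=CLOSED
  event#15 t=37ms outcome=F: state=OPEN
  event#16 t=41ms outcome=S: state=OPEN
  event#17 t=43ms outcome=S: state=CLOSED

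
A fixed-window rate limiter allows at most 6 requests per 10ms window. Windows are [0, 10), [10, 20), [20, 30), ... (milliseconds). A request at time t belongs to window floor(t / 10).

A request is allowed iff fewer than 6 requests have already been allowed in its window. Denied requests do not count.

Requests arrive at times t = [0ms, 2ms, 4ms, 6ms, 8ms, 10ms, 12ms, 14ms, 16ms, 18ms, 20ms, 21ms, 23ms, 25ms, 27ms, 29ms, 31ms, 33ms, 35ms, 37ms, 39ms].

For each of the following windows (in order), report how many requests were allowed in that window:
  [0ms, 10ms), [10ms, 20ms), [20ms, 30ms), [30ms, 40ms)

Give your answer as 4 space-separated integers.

Answer: 5 5 6 5

Derivation:
Processing requests:
  req#1 t=0ms (window 0): ALLOW
  req#2 t=2ms (window 0): ALLOW
  req#3 t=4ms (window 0): ALLOW
  req#4 t=6ms (window 0): ALLOW
  req#5 t=8ms (window 0): ALLOW
  req#6 t=10ms (window 1): ALLOW
  req#7 t=12ms (window 1): ALLOW
  req#8 t=14ms (window 1): ALLOW
  req#9 t=16ms (window 1): ALLOW
  req#10 t=18ms (window 1): ALLOW
  req#11 t=20ms (window 2): ALLOW
  req#12 t=21ms (window 2): ALLOW
  req#13 t=23ms (window 2): ALLOW
  req#14 t=25ms (window 2): ALLOW
  req#15 t=27ms (window 2): ALLOW
  req#16 t=29ms (window 2): ALLOW
  req#17 t=31ms (window 3): ALLOW
  req#18 t=33ms (window 3): ALLOW
  req#19 t=35ms (window 3): ALLOW
  req#20 t=37ms (window 3): ALLOW
  req#21 t=39ms (window 3): ALLOW

Allowed counts by window: 5 5 6 5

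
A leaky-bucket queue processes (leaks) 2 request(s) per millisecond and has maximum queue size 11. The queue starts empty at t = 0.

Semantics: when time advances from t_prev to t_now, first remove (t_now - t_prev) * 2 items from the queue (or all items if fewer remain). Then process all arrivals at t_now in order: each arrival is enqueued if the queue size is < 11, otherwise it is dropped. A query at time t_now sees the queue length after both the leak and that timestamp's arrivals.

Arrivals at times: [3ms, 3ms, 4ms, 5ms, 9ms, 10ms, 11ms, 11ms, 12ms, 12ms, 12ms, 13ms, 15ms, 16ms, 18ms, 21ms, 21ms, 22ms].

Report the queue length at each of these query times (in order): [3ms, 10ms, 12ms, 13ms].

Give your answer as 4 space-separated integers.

Queue lengths at query times:
  query t=3ms: backlog = 2
  query t=10ms: backlog = 1
  query t=12ms: backlog = 3
  query t=13ms: backlog = 2

Answer: 2 1 3 2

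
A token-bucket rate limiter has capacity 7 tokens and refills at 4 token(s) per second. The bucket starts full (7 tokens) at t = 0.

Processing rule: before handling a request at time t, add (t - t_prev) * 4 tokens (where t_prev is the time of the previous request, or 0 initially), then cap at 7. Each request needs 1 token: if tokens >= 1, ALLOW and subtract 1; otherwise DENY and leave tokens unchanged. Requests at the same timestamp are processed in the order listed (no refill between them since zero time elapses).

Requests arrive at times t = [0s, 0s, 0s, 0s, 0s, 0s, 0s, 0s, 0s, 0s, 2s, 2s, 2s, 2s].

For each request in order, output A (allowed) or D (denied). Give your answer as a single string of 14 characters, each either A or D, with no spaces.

Simulating step by step:
  req#1 t=0s: ALLOW
  req#2 t=0s: ALLOW
  req#3 t=0s: ALLOW
  req#4 t=0s: ALLOW
  req#5 t=0s: ALLOW
  req#6 t=0s: ALLOW
  req#7 t=0s: ALLOW
  req#8 t=0s: DENY
  req#9 t=0s: DENY
  req#10 t=0s: DENY
  req#11 t=2s: ALLOW
  req#12 t=2s: ALLOW
  req#13 t=2s: ALLOW
  req#14 t=2s: ALLOW

Answer: AAAAAAADDDAAAA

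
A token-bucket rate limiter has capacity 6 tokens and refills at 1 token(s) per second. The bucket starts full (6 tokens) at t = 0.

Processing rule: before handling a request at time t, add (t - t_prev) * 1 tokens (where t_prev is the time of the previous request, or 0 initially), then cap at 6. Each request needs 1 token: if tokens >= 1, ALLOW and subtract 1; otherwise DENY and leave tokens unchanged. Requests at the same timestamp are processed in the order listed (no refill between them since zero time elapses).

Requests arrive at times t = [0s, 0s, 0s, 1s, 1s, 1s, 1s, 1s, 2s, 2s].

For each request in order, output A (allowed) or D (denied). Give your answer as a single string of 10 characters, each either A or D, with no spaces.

Simulating step by step:
  req#1 t=0s: ALLOW
  req#2 t=0s: ALLOW
  req#3 t=0s: ALLOW
  req#4 t=1s: ALLOW
  req#5 t=1s: ALLOW
  req#6 t=1s: ALLOW
  req#7 t=1s: ALLOW
  req#8 t=1s: DENY
  req#9 t=2s: ALLOW
  req#10 t=2s: DENY

Answer: AAAAAAADAD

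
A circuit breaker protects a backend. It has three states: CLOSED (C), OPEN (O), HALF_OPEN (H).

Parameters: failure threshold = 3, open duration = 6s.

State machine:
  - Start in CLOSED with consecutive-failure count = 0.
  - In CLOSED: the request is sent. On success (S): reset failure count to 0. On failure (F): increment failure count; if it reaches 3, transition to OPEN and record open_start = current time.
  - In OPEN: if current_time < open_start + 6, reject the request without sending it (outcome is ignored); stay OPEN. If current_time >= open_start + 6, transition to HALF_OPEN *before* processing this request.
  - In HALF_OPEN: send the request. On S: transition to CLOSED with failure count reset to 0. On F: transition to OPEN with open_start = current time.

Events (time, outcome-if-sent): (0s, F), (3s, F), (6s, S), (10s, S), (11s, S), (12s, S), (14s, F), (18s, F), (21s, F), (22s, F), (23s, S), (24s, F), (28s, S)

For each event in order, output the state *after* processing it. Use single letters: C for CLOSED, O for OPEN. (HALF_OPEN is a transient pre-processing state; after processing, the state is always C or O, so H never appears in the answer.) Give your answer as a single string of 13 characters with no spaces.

Answer: CCCCCCCCOOOOC

Derivation:
State after each event:
  event#1 t=0s outcome=F: state=CLOSED
  event#2 t=3s outcome=F: state=CLOSED
  event#3 t=6s outcome=S: state=CLOSED
  event#4 t=10s outcome=S: state=CLOSED
  event#5 t=11s outcome=S: state=CLOSED
  event#6 t=12s outcome=S: state=CLOSED
  event#7 t=14s outcome=F: state=CLOSED
  event#8 t=18s outcome=F: state=CLOSED
  event#9 t=21s outcome=F: state=OPEN
  event#10 t=22s outcome=F: state=OPEN
  event#11 t=23s outcome=S: state=OPEN
  event#12 t=24s outcome=F: state=OPEN
  event#13 t=28s outcome=S: state=CLOSED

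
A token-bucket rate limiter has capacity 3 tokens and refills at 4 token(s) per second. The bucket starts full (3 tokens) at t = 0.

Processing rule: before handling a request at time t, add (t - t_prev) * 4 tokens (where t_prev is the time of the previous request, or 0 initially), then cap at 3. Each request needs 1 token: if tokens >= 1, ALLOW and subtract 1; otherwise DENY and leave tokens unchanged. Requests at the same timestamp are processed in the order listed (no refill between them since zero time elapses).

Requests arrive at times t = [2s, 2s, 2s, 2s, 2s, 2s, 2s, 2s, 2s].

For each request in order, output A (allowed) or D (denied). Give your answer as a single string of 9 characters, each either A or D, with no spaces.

Simulating step by step:
  req#1 t=2s: ALLOW
  req#2 t=2s: ALLOW
  req#3 t=2s: ALLOW
  req#4 t=2s: DENY
  req#5 t=2s: DENY
  req#6 t=2s: DENY
  req#7 t=2s: DENY
  req#8 t=2s: DENY
  req#9 t=2s: DENY

Answer: AAADDDDDD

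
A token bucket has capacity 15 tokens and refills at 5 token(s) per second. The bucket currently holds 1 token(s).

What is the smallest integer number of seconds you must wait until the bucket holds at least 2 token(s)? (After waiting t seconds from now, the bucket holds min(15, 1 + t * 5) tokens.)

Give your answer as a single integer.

Need 1 + t * 5 >= 2, so t >= 1/5.
Smallest integer t = ceil(1/5) = 1.

Answer: 1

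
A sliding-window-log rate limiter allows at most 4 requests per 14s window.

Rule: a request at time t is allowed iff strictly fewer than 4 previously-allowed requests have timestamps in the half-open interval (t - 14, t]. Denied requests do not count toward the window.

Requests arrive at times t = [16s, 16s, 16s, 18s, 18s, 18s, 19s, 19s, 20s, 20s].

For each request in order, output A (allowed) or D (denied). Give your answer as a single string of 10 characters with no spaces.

Tracking allowed requests in the window:
  req#1 t=16s: ALLOW
  req#2 t=16s: ALLOW
  req#3 t=16s: ALLOW
  req#4 t=18s: ALLOW
  req#5 t=18s: DENY
  req#6 t=18s: DENY
  req#7 t=19s: DENY
  req#8 t=19s: DENY
  req#9 t=20s: DENY
  req#10 t=20s: DENY

Answer: AAAADDDDDD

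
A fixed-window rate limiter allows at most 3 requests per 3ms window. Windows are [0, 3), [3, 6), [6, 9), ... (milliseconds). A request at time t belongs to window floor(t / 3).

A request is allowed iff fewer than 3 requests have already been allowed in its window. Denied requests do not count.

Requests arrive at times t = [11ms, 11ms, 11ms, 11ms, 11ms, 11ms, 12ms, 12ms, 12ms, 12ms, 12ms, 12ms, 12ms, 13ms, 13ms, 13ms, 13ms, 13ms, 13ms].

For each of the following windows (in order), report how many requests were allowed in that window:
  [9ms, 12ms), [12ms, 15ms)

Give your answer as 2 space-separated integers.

Answer: 3 3

Derivation:
Processing requests:
  req#1 t=11ms (window 3): ALLOW
  req#2 t=11ms (window 3): ALLOW
  req#3 t=11ms (window 3): ALLOW
  req#4 t=11ms (window 3): DENY
  req#5 t=11ms (window 3): DENY
  req#6 t=11ms (window 3): DENY
  req#7 t=12ms (window 4): ALLOW
  req#8 t=12ms (window 4): ALLOW
  req#9 t=12ms (window 4): ALLOW
  req#10 t=12ms (window 4): DENY
  req#11 t=12ms (window 4): DENY
  req#12 t=12ms (window 4): DENY
  req#13 t=12ms (window 4): DENY
  req#14 t=13ms (window 4): DENY
  req#15 t=13ms (window 4): DENY
  req#16 t=13ms (window 4): DENY
  req#17 t=13ms (window 4): DENY
  req#18 t=13ms (window 4): DENY
  req#19 t=13ms (window 4): DENY

Allowed counts by window: 3 3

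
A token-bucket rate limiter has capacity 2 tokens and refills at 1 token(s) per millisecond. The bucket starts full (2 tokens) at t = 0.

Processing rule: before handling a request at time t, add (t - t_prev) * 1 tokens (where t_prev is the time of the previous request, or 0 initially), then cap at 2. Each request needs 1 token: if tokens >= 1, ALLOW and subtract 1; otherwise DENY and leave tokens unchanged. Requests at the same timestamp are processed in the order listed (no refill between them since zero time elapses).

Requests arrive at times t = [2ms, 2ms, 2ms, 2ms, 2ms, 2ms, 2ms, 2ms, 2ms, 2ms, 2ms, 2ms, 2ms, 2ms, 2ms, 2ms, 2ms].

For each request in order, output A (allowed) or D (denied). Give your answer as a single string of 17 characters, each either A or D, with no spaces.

Answer: AADDDDDDDDDDDDDDD

Derivation:
Simulating step by step:
  req#1 t=2ms: ALLOW
  req#2 t=2ms: ALLOW
  req#3 t=2ms: DENY
  req#4 t=2ms: DENY
  req#5 t=2ms: DENY
  req#6 t=2ms: DENY
  req#7 t=2ms: DENY
  req#8 t=2ms: DENY
  req#9 t=2ms: DENY
  req#10 t=2ms: DENY
  req#11 t=2ms: DENY
  req#12 t=2ms: DENY
  req#13 t=2ms: DENY
  req#14 t=2ms: DENY
  req#15 t=2ms: DENY
  req#16 t=2ms: DENY
  req#17 t=2ms: DENY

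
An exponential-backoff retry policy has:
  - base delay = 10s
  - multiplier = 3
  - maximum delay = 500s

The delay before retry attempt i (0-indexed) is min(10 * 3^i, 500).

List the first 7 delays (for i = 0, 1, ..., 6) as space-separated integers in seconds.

Computing each delay:
  i=0: min(10*3^0, 500) = 10
  i=1: min(10*3^1, 500) = 30
  i=2: min(10*3^2, 500) = 90
  i=3: min(10*3^3, 500) = 270
  i=4: min(10*3^4, 500) = 500
  i=5: min(10*3^5, 500) = 500
  i=6: min(10*3^6, 500) = 500

Answer: 10 30 90 270 500 500 500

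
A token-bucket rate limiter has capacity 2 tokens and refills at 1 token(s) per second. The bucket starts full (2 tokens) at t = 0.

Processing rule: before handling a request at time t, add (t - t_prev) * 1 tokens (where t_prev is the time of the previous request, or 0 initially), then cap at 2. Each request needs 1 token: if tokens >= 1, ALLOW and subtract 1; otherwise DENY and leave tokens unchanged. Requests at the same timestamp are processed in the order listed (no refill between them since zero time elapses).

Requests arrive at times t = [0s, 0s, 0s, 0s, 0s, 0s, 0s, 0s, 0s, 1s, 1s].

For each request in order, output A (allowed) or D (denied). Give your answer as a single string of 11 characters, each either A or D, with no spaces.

Simulating step by step:
  req#1 t=0s: ALLOW
  req#2 t=0s: ALLOW
  req#3 t=0s: DENY
  req#4 t=0s: DENY
  req#5 t=0s: DENY
  req#6 t=0s: DENY
  req#7 t=0s: DENY
  req#8 t=0s: DENY
  req#9 t=0s: DENY
  req#10 t=1s: ALLOW
  req#11 t=1s: DENY

Answer: AADDDDDDDAD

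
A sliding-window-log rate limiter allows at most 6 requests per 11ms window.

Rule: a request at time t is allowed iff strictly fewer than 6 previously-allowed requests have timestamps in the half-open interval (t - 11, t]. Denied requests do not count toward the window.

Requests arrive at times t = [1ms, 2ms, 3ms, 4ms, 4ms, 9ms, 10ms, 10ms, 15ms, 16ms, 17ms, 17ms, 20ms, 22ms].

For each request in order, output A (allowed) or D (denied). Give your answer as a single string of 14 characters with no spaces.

Tracking allowed requests in the window:
  req#1 t=1ms: ALLOW
  req#2 t=2ms: ALLOW
  req#3 t=3ms: ALLOW
  req#4 t=4ms: ALLOW
  req#5 t=4ms: ALLOW
  req#6 t=9ms: ALLOW
  req#7 t=10ms: DENY
  req#8 t=10ms: DENY
  req#9 t=15ms: ALLOW
  req#10 t=16ms: ALLOW
  req#11 t=17ms: ALLOW
  req#12 t=17ms: ALLOW
  req#13 t=20ms: ALLOW
  req#14 t=22ms: ALLOW

Answer: AAAAAADDAAAAAA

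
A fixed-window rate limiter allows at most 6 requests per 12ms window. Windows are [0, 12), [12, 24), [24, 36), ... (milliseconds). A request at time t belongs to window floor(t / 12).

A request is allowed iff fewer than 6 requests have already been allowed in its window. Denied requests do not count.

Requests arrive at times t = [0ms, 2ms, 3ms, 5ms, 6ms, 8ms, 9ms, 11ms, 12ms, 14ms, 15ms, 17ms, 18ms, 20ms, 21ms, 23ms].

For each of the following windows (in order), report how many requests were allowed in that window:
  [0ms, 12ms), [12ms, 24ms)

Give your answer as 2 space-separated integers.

Processing requests:
  req#1 t=0ms (window 0): ALLOW
  req#2 t=2ms (window 0): ALLOW
  req#3 t=3ms (window 0): ALLOW
  req#4 t=5ms (window 0): ALLOW
  req#5 t=6ms (window 0): ALLOW
  req#6 t=8ms (window 0): ALLOW
  req#7 t=9ms (window 0): DENY
  req#8 t=11ms (window 0): DENY
  req#9 t=12ms (window 1): ALLOW
  req#10 t=14ms (window 1): ALLOW
  req#11 t=15ms (window 1): ALLOW
  req#12 t=17ms (window 1): ALLOW
  req#13 t=18ms (window 1): ALLOW
  req#14 t=20ms (window 1): ALLOW
  req#15 t=21ms (window 1): DENY
  req#16 t=23ms (window 1): DENY

Allowed counts by window: 6 6

Answer: 6 6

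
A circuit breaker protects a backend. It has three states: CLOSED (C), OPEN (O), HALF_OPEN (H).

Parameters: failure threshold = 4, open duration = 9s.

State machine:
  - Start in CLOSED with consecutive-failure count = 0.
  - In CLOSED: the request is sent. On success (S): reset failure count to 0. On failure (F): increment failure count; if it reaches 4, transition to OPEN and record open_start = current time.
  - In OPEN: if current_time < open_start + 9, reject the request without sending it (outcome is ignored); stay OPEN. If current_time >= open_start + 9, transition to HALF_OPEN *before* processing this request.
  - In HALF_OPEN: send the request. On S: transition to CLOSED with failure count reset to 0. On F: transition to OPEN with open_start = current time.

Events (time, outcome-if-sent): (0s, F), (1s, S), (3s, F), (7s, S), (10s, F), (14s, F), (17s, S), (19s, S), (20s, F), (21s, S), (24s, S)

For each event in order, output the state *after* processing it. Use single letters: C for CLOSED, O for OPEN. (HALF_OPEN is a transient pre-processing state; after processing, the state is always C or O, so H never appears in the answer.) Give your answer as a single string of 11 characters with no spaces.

Answer: CCCCCCCCCCC

Derivation:
State after each event:
  event#1 t=0s outcome=F: state=CLOSED
  event#2 t=1s outcome=S: state=CLOSED
  event#3 t=3s outcome=F: state=CLOSED
  event#4 t=7s outcome=S: state=CLOSED
  event#5 t=10s outcome=F: state=CLOSED
  event#6 t=14s outcome=F: state=CLOSED
  event#7 t=17s outcome=S: state=CLOSED
  event#8 t=19s outcome=S: state=CLOSED
  event#9 t=20s outcome=F: state=CLOSED
  event#10 t=21s outcome=S: state=CLOSED
  event#11 t=24s outcome=S: state=CLOSED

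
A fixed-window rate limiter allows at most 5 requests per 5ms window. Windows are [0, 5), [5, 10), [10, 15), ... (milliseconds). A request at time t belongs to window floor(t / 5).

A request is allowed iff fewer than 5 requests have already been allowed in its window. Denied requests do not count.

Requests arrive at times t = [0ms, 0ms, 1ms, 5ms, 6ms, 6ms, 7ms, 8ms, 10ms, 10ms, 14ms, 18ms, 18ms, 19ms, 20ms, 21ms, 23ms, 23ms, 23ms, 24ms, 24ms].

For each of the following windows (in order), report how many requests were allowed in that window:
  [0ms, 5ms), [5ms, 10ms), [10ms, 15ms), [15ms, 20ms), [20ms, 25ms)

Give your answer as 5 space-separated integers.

Answer: 3 5 3 3 5

Derivation:
Processing requests:
  req#1 t=0ms (window 0): ALLOW
  req#2 t=0ms (window 0): ALLOW
  req#3 t=1ms (window 0): ALLOW
  req#4 t=5ms (window 1): ALLOW
  req#5 t=6ms (window 1): ALLOW
  req#6 t=6ms (window 1): ALLOW
  req#7 t=7ms (window 1): ALLOW
  req#8 t=8ms (window 1): ALLOW
  req#9 t=10ms (window 2): ALLOW
  req#10 t=10ms (window 2): ALLOW
  req#11 t=14ms (window 2): ALLOW
  req#12 t=18ms (window 3): ALLOW
  req#13 t=18ms (window 3): ALLOW
  req#14 t=19ms (window 3): ALLOW
  req#15 t=20ms (window 4): ALLOW
  req#16 t=21ms (window 4): ALLOW
  req#17 t=23ms (window 4): ALLOW
  req#18 t=23ms (window 4): ALLOW
  req#19 t=23ms (window 4): ALLOW
  req#20 t=24ms (window 4): DENY
  req#21 t=24ms (window 4): DENY

Allowed counts by window: 3 5 3 3 5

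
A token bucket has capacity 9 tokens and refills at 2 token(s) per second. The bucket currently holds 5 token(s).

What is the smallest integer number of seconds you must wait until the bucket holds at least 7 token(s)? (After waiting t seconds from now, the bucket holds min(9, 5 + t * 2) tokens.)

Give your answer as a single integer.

Need 5 + t * 2 >= 7, so t >= 2/2.
Smallest integer t = ceil(2/2) = 1.

Answer: 1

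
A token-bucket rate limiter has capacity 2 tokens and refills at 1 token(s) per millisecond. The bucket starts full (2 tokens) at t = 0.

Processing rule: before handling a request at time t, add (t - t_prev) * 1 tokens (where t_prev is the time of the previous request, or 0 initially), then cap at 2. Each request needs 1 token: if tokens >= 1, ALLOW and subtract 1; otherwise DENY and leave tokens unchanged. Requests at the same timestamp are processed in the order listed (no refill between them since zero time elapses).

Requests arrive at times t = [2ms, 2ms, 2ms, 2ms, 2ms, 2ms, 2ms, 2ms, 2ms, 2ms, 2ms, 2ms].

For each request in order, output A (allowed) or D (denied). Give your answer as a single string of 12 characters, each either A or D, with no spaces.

Simulating step by step:
  req#1 t=2ms: ALLOW
  req#2 t=2ms: ALLOW
  req#3 t=2ms: DENY
  req#4 t=2ms: DENY
  req#5 t=2ms: DENY
  req#6 t=2ms: DENY
  req#7 t=2ms: DENY
  req#8 t=2ms: DENY
  req#9 t=2ms: DENY
  req#10 t=2ms: DENY
  req#11 t=2ms: DENY
  req#12 t=2ms: DENY

Answer: AADDDDDDDDDD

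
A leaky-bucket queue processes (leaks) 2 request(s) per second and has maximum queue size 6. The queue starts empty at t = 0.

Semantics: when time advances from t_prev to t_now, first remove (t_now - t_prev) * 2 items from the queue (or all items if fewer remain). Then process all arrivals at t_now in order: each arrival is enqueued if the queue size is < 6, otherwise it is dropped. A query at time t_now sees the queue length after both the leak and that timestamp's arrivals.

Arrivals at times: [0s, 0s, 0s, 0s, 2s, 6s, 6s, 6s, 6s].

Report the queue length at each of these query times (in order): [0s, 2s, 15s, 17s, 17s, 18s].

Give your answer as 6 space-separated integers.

Answer: 4 1 0 0 0 0

Derivation:
Queue lengths at query times:
  query t=0s: backlog = 4
  query t=2s: backlog = 1
  query t=15s: backlog = 0
  query t=17s: backlog = 0
  query t=17s: backlog = 0
  query t=18s: backlog = 0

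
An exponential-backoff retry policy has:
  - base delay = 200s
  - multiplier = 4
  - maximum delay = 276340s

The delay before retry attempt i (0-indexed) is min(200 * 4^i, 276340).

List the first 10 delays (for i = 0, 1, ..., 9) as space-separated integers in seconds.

Computing each delay:
  i=0: min(200*4^0, 276340) = 200
  i=1: min(200*4^1, 276340) = 800
  i=2: min(200*4^2, 276340) = 3200
  i=3: min(200*4^3, 276340) = 12800
  i=4: min(200*4^4, 276340) = 51200
  i=5: min(200*4^5, 276340) = 204800
  i=6: min(200*4^6, 276340) = 276340
  i=7: min(200*4^7, 276340) = 276340
  i=8: min(200*4^8, 276340) = 276340
  i=9: min(200*4^9, 276340) = 276340

Answer: 200 800 3200 12800 51200 204800 276340 276340 276340 276340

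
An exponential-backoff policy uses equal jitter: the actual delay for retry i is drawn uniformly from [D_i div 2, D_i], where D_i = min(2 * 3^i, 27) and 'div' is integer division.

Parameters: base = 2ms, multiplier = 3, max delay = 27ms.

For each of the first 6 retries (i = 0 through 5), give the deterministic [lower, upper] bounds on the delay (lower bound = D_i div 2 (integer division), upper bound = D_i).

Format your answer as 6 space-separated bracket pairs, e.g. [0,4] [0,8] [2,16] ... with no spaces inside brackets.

Answer: [1,2] [3,6] [9,18] [13,27] [13,27] [13,27]

Derivation:
Computing bounds per retry:
  i=0: D_i=min(2*3^0,27)=2, bounds=[1,2]
  i=1: D_i=min(2*3^1,27)=6, bounds=[3,6]
  i=2: D_i=min(2*3^2,27)=18, bounds=[9,18]
  i=3: D_i=min(2*3^3,27)=27, bounds=[13,27]
  i=4: D_i=min(2*3^4,27)=27, bounds=[13,27]
  i=5: D_i=min(2*3^5,27)=27, bounds=[13,27]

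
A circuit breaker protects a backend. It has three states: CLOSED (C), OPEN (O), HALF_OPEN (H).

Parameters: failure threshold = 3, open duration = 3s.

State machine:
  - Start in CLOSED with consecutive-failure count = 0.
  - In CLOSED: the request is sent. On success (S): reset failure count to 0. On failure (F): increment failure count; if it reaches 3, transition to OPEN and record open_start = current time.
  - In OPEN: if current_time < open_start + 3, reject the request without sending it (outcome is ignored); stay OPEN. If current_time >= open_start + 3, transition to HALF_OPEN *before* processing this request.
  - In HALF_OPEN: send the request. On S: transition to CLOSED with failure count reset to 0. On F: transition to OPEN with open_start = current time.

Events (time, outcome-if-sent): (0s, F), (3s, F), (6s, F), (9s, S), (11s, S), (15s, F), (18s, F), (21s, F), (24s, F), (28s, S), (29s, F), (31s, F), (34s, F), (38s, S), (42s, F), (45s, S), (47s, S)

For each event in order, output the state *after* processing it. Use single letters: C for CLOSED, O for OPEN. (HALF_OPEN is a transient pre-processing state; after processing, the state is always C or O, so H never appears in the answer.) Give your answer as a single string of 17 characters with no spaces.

State after each event:
  event#1 t=0s outcome=F: state=CLOSED
  event#2 t=3s outcome=F: state=CLOSED
  event#3 t=6s outcome=F: state=OPEN
  event#4 t=9s outcome=S: state=CLOSED
  event#5 t=11s outcome=S: state=CLOSED
  event#6 t=15s outcome=F: state=CLOSED
  event#7 t=18s outcome=F: state=CLOSED
  event#8 t=21s outcome=F: state=OPEN
  event#9 t=24s outcome=F: state=OPEN
  event#10 t=28s outcome=S: state=CLOSED
  event#11 t=29s outcome=F: state=CLOSED
  event#12 t=31s outcome=F: state=CLOSED
  event#13 t=34s outcome=F: state=OPEN
  event#14 t=38s outcome=S: state=CLOSED
  event#15 t=42s outcome=F: state=CLOSED
  event#16 t=45s outcome=S: state=CLOSED
  event#17 t=47s outcome=S: state=CLOSED

Answer: CCOCCCCOOCCCOCCCC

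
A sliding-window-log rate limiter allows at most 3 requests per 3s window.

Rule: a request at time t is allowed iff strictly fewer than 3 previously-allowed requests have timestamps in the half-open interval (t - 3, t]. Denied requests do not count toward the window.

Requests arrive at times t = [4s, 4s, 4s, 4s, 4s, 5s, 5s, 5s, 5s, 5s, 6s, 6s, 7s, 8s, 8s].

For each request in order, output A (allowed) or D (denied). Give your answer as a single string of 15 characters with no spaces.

Answer: AAADDDDDDDDDAAA

Derivation:
Tracking allowed requests in the window:
  req#1 t=4s: ALLOW
  req#2 t=4s: ALLOW
  req#3 t=4s: ALLOW
  req#4 t=4s: DENY
  req#5 t=4s: DENY
  req#6 t=5s: DENY
  req#7 t=5s: DENY
  req#8 t=5s: DENY
  req#9 t=5s: DENY
  req#10 t=5s: DENY
  req#11 t=6s: DENY
  req#12 t=6s: DENY
  req#13 t=7s: ALLOW
  req#14 t=8s: ALLOW
  req#15 t=8s: ALLOW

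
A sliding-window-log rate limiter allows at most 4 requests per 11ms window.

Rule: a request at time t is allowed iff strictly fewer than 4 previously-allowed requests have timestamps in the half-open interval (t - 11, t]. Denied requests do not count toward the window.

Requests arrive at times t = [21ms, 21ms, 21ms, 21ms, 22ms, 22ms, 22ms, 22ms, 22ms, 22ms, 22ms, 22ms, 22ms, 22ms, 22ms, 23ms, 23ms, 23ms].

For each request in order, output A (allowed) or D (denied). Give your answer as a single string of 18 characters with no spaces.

Answer: AAAADDDDDDDDDDDDDD

Derivation:
Tracking allowed requests in the window:
  req#1 t=21ms: ALLOW
  req#2 t=21ms: ALLOW
  req#3 t=21ms: ALLOW
  req#4 t=21ms: ALLOW
  req#5 t=22ms: DENY
  req#6 t=22ms: DENY
  req#7 t=22ms: DENY
  req#8 t=22ms: DENY
  req#9 t=22ms: DENY
  req#10 t=22ms: DENY
  req#11 t=22ms: DENY
  req#12 t=22ms: DENY
  req#13 t=22ms: DENY
  req#14 t=22ms: DENY
  req#15 t=22ms: DENY
  req#16 t=23ms: DENY
  req#17 t=23ms: DENY
  req#18 t=23ms: DENY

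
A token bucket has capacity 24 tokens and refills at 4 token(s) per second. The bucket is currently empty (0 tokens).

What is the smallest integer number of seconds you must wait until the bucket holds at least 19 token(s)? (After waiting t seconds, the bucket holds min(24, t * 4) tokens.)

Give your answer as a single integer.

Answer: 5

Derivation:
Need t * 4 >= 19, so t >= 19/4.
Smallest integer t = ceil(19/4) = 5.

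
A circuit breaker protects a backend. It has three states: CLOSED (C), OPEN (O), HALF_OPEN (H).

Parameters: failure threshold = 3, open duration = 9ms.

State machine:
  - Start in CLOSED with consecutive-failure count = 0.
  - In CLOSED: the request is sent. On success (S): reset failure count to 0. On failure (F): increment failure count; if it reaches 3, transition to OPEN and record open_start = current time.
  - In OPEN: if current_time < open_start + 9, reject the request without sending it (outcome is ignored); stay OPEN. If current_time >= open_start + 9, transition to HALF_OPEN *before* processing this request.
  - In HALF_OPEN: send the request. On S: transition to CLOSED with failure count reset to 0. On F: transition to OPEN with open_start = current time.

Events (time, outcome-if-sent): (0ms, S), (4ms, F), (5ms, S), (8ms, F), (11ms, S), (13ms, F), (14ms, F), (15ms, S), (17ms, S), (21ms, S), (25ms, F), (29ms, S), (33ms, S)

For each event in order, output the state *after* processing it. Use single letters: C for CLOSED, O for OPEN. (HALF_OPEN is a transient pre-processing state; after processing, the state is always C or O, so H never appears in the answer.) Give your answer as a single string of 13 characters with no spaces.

Answer: CCCCCCCCCCCCC

Derivation:
State after each event:
  event#1 t=0ms outcome=S: state=CLOSED
  event#2 t=4ms outcome=F: state=CLOSED
  event#3 t=5ms outcome=S: state=CLOSED
  event#4 t=8ms outcome=F: state=CLOSED
  event#5 t=11ms outcome=S: state=CLOSED
  event#6 t=13ms outcome=F: state=CLOSED
  event#7 t=14ms outcome=F: state=CLOSED
  event#8 t=15ms outcome=S: state=CLOSED
  event#9 t=17ms outcome=S: state=CLOSED
  event#10 t=21ms outcome=S: state=CLOSED
  event#11 t=25ms outcome=F: state=CLOSED
  event#12 t=29ms outcome=S: state=CLOSED
  event#13 t=33ms outcome=S: state=CLOSED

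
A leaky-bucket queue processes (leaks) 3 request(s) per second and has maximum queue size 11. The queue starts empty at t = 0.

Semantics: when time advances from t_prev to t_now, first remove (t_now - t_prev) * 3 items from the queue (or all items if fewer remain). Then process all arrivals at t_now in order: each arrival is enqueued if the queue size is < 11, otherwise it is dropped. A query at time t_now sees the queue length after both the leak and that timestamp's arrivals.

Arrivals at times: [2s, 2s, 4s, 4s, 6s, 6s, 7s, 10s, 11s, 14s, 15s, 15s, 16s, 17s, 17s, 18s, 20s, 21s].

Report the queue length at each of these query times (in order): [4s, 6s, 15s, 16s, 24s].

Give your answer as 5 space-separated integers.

Queue lengths at query times:
  query t=4s: backlog = 2
  query t=6s: backlog = 2
  query t=15s: backlog = 2
  query t=16s: backlog = 1
  query t=24s: backlog = 0

Answer: 2 2 2 1 0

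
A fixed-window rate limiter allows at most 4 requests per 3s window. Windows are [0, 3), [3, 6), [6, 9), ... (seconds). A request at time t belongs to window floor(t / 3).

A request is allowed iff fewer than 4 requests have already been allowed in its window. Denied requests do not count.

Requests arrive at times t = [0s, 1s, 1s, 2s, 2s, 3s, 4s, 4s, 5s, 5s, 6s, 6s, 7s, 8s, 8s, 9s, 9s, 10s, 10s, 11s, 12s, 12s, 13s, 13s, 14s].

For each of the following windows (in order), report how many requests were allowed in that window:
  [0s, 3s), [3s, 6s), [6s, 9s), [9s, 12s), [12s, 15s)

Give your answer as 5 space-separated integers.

Processing requests:
  req#1 t=0s (window 0): ALLOW
  req#2 t=1s (window 0): ALLOW
  req#3 t=1s (window 0): ALLOW
  req#4 t=2s (window 0): ALLOW
  req#5 t=2s (window 0): DENY
  req#6 t=3s (window 1): ALLOW
  req#7 t=4s (window 1): ALLOW
  req#8 t=4s (window 1): ALLOW
  req#9 t=5s (window 1): ALLOW
  req#10 t=5s (window 1): DENY
  req#11 t=6s (window 2): ALLOW
  req#12 t=6s (window 2): ALLOW
  req#13 t=7s (window 2): ALLOW
  req#14 t=8s (window 2): ALLOW
  req#15 t=8s (window 2): DENY
  req#16 t=9s (window 3): ALLOW
  req#17 t=9s (window 3): ALLOW
  req#18 t=10s (window 3): ALLOW
  req#19 t=10s (window 3): ALLOW
  req#20 t=11s (window 3): DENY
  req#21 t=12s (window 4): ALLOW
  req#22 t=12s (window 4): ALLOW
  req#23 t=13s (window 4): ALLOW
  req#24 t=13s (window 4): ALLOW
  req#25 t=14s (window 4): DENY

Allowed counts by window: 4 4 4 4 4

Answer: 4 4 4 4 4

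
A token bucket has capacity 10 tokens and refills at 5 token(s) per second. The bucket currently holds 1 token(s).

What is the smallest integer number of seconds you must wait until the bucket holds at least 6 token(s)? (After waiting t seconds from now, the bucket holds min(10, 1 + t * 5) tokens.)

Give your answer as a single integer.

Answer: 1

Derivation:
Need 1 + t * 5 >= 6, so t >= 5/5.
Smallest integer t = ceil(5/5) = 1.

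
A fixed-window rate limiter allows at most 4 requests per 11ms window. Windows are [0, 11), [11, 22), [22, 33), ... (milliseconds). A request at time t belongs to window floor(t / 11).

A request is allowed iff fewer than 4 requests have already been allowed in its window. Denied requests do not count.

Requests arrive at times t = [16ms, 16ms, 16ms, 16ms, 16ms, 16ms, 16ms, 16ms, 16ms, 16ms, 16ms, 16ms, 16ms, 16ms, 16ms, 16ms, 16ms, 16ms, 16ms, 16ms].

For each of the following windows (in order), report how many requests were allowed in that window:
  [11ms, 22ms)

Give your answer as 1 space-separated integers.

Processing requests:
  req#1 t=16ms (window 1): ALLOW
  req#2 t=16ms (window 1): ALLOW
  req#3 t=16ms (window 1): ALLOW
  req#4 t=16ms (window 1): ALLOW
  req#5 t=16ms (window 1): DENY
  req#6 t=16ms (window 1): DENY
  req#7 t=16ms (window 1): DENY
  req#8 t=16ms (window 1): DENY
  req#9 t=16ms (window 1): DENY
  req#10 t=16ms (window 1): DENY
  req#11 t=16ms (window 1): DENY
  req#12 t=16ms (window 1): DENY
  req#13 t=16ms (window 1): DENY
  req#14 t=16ms (window 1): DENY
  req#15 t=16ms (window 1): DENY
  req#16 t=16ms (window 1): DENY
  req#17 t=16ms (window 1): DENY
  req#18 t=16ms (window 1): DENY
  req#19 t=16ms (window 1): DENY
  req#20 t=16ms (window 1): DENY

Allowed counts by window: 4

Answer: 4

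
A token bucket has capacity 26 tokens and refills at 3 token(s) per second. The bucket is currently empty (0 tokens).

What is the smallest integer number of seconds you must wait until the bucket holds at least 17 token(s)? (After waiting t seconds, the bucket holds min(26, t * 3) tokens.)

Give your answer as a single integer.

Answer: 6

Derivation:
Need t * 3 >= 17, so t >= 17/3.
Smallest integer t = ceil(17/3) = 6.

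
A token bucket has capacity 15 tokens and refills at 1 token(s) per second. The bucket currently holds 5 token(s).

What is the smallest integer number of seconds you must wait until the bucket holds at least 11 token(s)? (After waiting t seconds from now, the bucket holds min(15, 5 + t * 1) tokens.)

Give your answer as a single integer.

Need 5 + t * 1 >= 11, so t >= 6/1.
Smallest integer t = ceil(6/1) = 6.

Answer: 6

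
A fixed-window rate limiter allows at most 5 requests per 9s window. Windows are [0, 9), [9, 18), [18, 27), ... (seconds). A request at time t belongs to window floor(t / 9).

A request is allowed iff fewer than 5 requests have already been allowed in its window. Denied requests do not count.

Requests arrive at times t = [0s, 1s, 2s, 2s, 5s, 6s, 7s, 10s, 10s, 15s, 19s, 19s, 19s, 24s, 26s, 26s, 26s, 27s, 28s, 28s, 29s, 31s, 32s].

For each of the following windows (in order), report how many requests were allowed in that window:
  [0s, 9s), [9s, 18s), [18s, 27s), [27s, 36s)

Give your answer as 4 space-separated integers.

Processing requests:
  req#1 t=0s (window 0): ALLOW
  req#2 t=1s (window 0): ALLOW
  req#3 t=2s (window 0): ALLOW
  req#4 t=2s (window 0): ALLOW
  req#5 t=5s (window 0): ALLOW
  req#6 t=6s (window 0): DENY
  req#7 t=7s (window 0): DENY
  req#8 t=10s (window 1): ALLOW
  req#9 t=10s (window 1): ALLOW
  req#10 t=15s (window 1): ALLOW
  req#11 t=19s (window 2): ALLOW
  req#12 t=19s (window 2): ALLOW
  req#13 t=19s (window 2): ALLOW
  req#14 t=24s (window 2): ALLOW
  req#15 t=26s (window 2): ALLOW
  req#16 t=26s (window 2): DENY
  req#17 t=26s (window 2): DENY
  req#18 t=27s (window 3): ALLOW
  req#19 t=28s (window 3): ALLOW
  req#20 t=28s (window 3): ALLOW
  req#21 t=29s (window 3): ALLOW
  req#22 t=31s (window 3): ALLOW
  req#23 t=32s (window 3): DENY

Allowed counts by window: 5 3 5 5

Answer: 5 3 5 5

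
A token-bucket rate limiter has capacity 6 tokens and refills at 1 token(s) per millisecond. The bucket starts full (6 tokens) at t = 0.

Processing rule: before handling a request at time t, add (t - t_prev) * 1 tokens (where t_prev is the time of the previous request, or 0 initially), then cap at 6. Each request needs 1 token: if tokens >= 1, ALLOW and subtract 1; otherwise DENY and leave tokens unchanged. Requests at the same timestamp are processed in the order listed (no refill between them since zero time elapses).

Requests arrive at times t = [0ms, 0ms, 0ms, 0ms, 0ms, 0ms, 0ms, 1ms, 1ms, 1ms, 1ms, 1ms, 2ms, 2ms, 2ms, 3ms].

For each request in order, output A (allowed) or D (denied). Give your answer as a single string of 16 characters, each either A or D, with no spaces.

Simulating step by step:
  req#1 t=0ms: ALLOW
  req#2 t=0ms: ALLOW
  req#3 t=0ms: ALLOW
  req#4 t=0ms: ALLOW
  req#5 t=0ms: ALLOW
  req#6 t=0ms: ALLOW
  req#7 t=0ms: DENY
  req#8 t=1ms: ALLOW
  req#9 t=1ms: DENY
  req#10 t=1ms: DENY
  req#11 t=1ms: DENY
  req#12 t=1ms: DENY
  req#13 t=2ms: ALLOW
  req#14 t=2ms: DENY
  req#15 t=2ms: DENY
  req#16 t=3ms: ALLOW

Answer: AAAAAADADDDDADDA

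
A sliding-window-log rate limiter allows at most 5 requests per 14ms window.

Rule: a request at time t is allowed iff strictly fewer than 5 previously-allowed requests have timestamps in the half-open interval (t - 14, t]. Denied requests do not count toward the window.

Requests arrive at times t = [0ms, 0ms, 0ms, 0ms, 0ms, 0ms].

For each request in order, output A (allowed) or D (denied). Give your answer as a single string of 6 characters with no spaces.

Answer: AAAAAD

Derivation:
Tracking allowed requests in the window:
  req#1 t=0ms: ALLOW
  req#2 t=0ms: ALLOW
  req#3 t=0ms: ALLOW
  req#4 t=0ms: ALLOW
  req#5 t=0ms: ALLOW
  req#6 t=0ms: DENY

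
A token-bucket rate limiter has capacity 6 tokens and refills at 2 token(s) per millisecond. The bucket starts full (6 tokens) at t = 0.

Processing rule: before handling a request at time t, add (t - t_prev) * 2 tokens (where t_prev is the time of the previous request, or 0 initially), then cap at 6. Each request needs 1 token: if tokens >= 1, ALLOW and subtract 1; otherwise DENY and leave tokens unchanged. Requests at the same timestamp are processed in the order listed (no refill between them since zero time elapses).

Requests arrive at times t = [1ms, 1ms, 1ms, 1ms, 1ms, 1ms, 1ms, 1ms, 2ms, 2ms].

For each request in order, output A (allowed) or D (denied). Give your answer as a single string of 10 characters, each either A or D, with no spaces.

Answer: AAAAAADDAA

Derivation:
Simulating step by step:
  req#1 t=1ms: ALLOW
  req#2 t=1ms: ALLOW
  req#3 t=1ms: ALLOW
  req#4 t=1ms: ALLOW
  req#5 t=1ms: ALLOW
  req#6 t=1ms: ALLOW
  req#7 t=1ms: DENY
  req#8 t=1ms: DENY
  req#9 t=2ms: ALLOW
  req#10 t=2ms: ALLOW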